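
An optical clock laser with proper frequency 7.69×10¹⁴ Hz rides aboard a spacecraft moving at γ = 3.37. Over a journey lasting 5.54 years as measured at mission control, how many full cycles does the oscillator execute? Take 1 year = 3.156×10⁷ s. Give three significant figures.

N = 3.99×10²²

γ = 3.37
The oscillator's own cycle count is N = f × τ where τ is the proper time aboard the spacecraft. τ = Δt/γ = 5.54/3.370 = 1.644 years = 5.188×10⁷ s.
N = 7.69×10¹⁴ × 5.188×10⁷ = 3.990×10²².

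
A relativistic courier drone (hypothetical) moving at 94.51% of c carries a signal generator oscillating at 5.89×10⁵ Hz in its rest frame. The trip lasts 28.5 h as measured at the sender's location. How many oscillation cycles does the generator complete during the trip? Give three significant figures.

N = 1.97×10¹⁰

β = 0.9451; γ = 1/√(1 − 0.9451²) = 1/√0.1068 = 3.060
The oscillator's own cycle count is N = f × τ where τ is the proper time aboard the drone. τ = Δt/γ = 28.5/3.060 = 9.313 h = 3.353×10⁴ s.
N = 5.89×10⁵ × 3.353×10⁴ = 1.975×10¹⁰.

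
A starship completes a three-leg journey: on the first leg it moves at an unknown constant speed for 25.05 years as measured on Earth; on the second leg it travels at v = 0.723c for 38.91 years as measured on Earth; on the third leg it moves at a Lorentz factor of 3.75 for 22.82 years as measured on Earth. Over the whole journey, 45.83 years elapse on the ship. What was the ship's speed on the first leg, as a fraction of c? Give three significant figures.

β = 0.858

Leg 1: speed unknown; τ_1 = 25.05/γ_1.
Leg 2: γ = 1/√(1 − 0.723²) = 1/√0.4773 = 1.447; τ_2 = 38.91/1.447 = 26.88 years.
Leg 3: γ = 3.75; τ_3 = 22.82/3.750 = 6.085 years.
Total proper time: τ_1 + 26.88 + 6.085 = 45.83, so τ_1 = 45.83 − 32.97 = 12.86 years.
γ_1 = 25.05/12.86 = 1.947; β = √(1 − 1/γ²) = √0.7363.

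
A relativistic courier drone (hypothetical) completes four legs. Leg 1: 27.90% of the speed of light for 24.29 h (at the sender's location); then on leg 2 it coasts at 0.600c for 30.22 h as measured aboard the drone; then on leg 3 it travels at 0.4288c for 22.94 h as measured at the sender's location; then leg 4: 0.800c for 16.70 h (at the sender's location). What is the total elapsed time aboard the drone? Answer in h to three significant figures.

τ = 84.3 h

Leg 1: β = 0.2790; γ = 1/√(1 − 0.2790²) = 1/√0.9222 = 1.041; τ_1 = 24.29/1.041 = 23.33 h.
Leg 2: 30.22 h is already measured aboard the drone.
Leg 3: γ = 1/√(1 − 0.4288²) = 1/√0.8161 = 1.107; τ_3 = 22.94/1.107 = 20.72 h.
Leg 4: γ = 1/√(1 − 0.800²) = 5/3 ≈ 1.667; τ_4 = 16.70/1.667 = 10.02 h.
Total: 23.33 + 30.22 + 20.72 + 10.02 h.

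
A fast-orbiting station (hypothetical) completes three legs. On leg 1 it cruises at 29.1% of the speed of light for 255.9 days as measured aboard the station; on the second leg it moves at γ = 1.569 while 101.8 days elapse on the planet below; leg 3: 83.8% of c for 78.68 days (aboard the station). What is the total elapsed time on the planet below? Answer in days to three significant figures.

Leg 1: β = 0.291; γ = 1/√(1 − 0.291²) = 1/√0.9153 = 1.045; Δt_1 = 1.045 × 255.9 = 267.5 days.
Leg 2: 101.8 days is already measured on the planet below.
Leg 3: β = 0.838; γ = 1/√(1 − 0.838²) = 1/√0.2978 = 1.833; Δt_3 = 1.833 × 78.68 = 144.2 days.
Total: 267.5 + 101.8 + 144.2 days.

Δt = 513 days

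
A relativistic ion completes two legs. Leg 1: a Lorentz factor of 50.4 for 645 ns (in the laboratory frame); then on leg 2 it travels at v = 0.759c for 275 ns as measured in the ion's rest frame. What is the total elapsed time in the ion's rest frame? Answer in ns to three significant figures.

Leg 1: γ = 50.4; τ_1 = 645/50.40 = 12.80 ns.
Leg 2: 275 ns is already measured in the ion's rest frame.
Total: 12.80 + 275.0 ns.

τ = 288 ns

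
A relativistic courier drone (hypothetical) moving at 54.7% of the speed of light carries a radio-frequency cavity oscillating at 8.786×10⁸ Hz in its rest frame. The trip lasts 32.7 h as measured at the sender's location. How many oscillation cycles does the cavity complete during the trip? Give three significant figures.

N = 8.66×10¹³

β = 0.547; γ = 1/√(1 − 0.547²) = 1/√0.7008 = 1.195
The oscillator's own cycle count is N = f × τ where τ is the proper time aboard the drone. τ = Δt/γ = 32.7/1.195 = 27.37 h = 9.855×10⁴ s.
N = 8.786×10⁸ × 9.855×10⁴ = 8.658×10¹³.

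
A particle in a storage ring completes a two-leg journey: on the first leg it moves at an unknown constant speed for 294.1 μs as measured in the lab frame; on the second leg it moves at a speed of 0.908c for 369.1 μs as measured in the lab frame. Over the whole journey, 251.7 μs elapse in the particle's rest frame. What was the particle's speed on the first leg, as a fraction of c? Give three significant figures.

Leg 1: speed unknown; τ_1 = 294.1/γ_1.
Leg 2: γ = 1/√(1 − 0.908²) = 1/√0.1755 = 2.387; τ_2 = 369.1/2.387 = 154.6 μs.
Total proper time: τ_1 + 154.6 = 251.7, so τ_1 = 251.7 − 154.6 = 97.06 μs.
γ_1 = 294.1/97.06 = 3.030; β = √(1 − 1/γ²) = √0.8911.

β = 0.944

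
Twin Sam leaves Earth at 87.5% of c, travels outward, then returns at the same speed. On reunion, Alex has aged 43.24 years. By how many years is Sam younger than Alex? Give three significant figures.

Δt − τ = 22.3 years

β = 0.875; γ = 1/√(1 − 0.875²) = 1/√0.2344 = 2.066
Sam's elapsed proper time: τ = 43.24/2.066 = 20.93 years.
Age gap = Δt − τ = 43.24 − 20.93 years.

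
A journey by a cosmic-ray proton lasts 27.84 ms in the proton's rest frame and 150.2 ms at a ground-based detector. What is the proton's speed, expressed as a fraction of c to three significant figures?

v = 0.983c

The proper time is measured in the proton's rest frame (both events occur at the proton's location); Δt is measured at a ground-based detector. γ = Δt/τ = 150.2/27.84 = 5.395.
β = √(1 − 1/γ²) = √(1 − 0.03436) = √0.9656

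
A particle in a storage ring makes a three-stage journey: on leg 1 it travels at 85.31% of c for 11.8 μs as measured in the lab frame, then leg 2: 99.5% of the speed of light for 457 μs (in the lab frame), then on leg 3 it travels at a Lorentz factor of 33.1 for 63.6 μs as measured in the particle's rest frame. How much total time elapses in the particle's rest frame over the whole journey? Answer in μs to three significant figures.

τ = 115 μs

Leg 1: β = 0.8531; γ = 1/√(1 − 0.8531²) = 1/√0.2722 = 1.917; τ_1 = 11.8/1.917 = 6.157 μs.
Leg 2: β = 0.995; γ = 1/√(1 − 0.995²) = 1/√0.009975 = 10.01; τ_2 = 457/10.01 = 45.64 μs.
Leg 3: 63.6 μs is already measured in the particle's rest frame.
Total: 6.157 + 45.64 + 63.60 μs.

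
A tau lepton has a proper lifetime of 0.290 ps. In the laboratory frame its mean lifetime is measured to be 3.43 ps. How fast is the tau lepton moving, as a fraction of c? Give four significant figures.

γ = Δt/τ₀ = 3.43/0.290 = 11.83
β = √(1 − 1/γ²) = √(1 − 0.007148) = √0.9929

v = 0.9964c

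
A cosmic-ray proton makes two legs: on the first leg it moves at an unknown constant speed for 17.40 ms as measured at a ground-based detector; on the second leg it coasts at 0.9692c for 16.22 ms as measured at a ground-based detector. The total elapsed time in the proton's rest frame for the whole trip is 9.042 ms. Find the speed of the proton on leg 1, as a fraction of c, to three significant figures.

β = 0.957

Leg 1: speed unknown; τ_1 = 17.40/γ_1.
Leg 2: γ = 1/√(1 − 0.9692²) = 1/√0.06065 = 4.061; τ_2 = 16.22/4.061 = 3.995 ms.
Total proper time: τ_1 + 3.995 = 9.042, so τ_1 = 9.042 − 3.995 = 5.047 ms.
γ_1 = 17.40/5.047 = 3.447; β = √(1 − 1/γ²) = √0.9159.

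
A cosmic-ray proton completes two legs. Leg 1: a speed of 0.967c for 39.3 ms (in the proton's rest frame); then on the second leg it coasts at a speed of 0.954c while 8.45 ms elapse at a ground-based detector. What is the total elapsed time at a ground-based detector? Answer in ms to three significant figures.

Leg 1: γ = 1/√(1 − 0.967²) = 1/√0.06491 = 3.925; Δt_1 = 3.925 × 39.3 = 154.3 ms.
Leg 2: 8.45 ms is already measured at a ground-based detector.
Total: 154.3 + 8.450 ms.

Δt = 163 ms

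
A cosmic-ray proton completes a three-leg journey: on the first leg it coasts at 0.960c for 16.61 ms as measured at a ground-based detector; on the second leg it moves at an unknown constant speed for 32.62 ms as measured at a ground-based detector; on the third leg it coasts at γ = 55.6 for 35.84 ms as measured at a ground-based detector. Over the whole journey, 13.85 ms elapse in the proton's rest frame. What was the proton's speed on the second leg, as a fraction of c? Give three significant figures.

β = 0.965

Leg 1: γ = 1/√(1 − 0.960²) = 25/7 ≈ 3.571; τ_1 = 16.61/3.571 = 4.651 ms.
Leg 2: speed unknown; τ_2 = 32.62/γ_2.
Leg 3: γ = 55.6; τ_3 = 35.84/55.60 = 0.6446 ms.
Total proper time: 4.651 + τ_2 + 0.6446 = 13.85, so τ_2 = 13.85 − 5.295 = 8.555 ms.
γ_2 = 32.62/8.555 = 3.813; β = √(1 − 1/γ²) = √0.9312.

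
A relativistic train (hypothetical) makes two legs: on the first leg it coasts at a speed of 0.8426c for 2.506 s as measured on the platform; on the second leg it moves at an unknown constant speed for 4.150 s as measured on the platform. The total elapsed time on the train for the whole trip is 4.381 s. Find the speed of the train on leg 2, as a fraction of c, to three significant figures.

Leg 1: γ = 1/√(1 − 0.8426²) = 1/√0.2900 = 1.857; τ_1 = 2.506/1.857 = 1.350 s.
Leg 2: speed unknown; τ_2 = 4.150/γ_2.
Total proper time: 1.350 + τ_2 = 4.381, so τ_2 = 4.381 − 1.350 = 3.031 s.
γ_2 = 4.150/3.031 = 1.369; β = √(1 − 1/γ²) = √0.4664.

β = 0.683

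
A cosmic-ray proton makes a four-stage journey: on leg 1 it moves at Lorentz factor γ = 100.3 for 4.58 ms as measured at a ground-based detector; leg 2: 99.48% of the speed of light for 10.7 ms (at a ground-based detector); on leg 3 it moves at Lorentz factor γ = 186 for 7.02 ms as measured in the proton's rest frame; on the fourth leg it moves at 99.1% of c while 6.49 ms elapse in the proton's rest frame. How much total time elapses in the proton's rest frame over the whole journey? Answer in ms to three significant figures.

τ = 14.6 ms

Leg 1: γ = 100.3; τ_1 = 4.58/100.3 = 0.04566 ms.
Leg 2: β = 0.9948; γ = 1/√(1 − 0.9948²) = 1/√0.01037 = 9.819; τ_2 = 10.7/9.819 = 1.090 ms.
Leg 3: 7.02 ms is already measured in the proton's rest frame.
Leg 4: 6.49 ms is already measured in the proton's rest frame.
Total: 0.04566 + 1.090 + 7.020 + 6.490 ms.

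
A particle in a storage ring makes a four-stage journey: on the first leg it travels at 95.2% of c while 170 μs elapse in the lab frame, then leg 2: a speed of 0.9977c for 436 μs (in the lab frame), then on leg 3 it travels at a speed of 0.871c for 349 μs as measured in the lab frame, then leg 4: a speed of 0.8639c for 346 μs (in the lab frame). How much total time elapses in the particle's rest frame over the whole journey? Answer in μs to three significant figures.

τ = 427 μs

Leg 1: β = 0.952; γ = 1/√(1 − 0.952²) = 1/√0.09370 = 3.267; τ_1 = 170/3.267 = 52.04 μs.
Leg 2: γ = 1/√(1 − 0.9977²) = 1/√0.004595 = 14.75; τ_2 = 436/14.75 = 29.55 μs.
Leg 3: γ = 1/√(1 − 0.871²) = 1/√0.2414 = 2.035; τ_3 = 349/2.035 = 171.5 μs.
Leg 4: γ = 1/√(1 − 0.8639²) = 1/√0.2537 = 1.985; τ_4 = 346/1.985 = 174.3 μs.
Total: 52.04 + 29.55 + 171.5 + 174.3 μs.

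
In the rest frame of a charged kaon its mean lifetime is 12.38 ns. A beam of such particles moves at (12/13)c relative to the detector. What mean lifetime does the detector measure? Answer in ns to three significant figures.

γ = 1/√(1 − (12/13)²) = 13/5 = 2.600
The rest-frame lifetime is the proper time; the lab measures the dilated interval Δt = γτ₀ = 2.600 × 12.38 ns.

Δt = 32.2 ns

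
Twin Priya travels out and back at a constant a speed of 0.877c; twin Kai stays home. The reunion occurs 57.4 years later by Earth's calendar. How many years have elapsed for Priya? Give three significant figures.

τ = 27.6 years

γ = 1/√(1 − 0.877²) = 1/√0.2309 = 2.081
Priya's clock measures proper time along the trip: τ = Δt/γ = 57.4/2.081 years.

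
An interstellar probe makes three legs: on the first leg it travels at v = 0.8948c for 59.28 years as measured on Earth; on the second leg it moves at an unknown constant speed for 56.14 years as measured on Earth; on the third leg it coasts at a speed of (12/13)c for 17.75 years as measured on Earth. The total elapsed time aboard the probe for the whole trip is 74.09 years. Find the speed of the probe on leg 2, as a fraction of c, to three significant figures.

β = 0.687

Leg 1: γ = 1/√(1 − 0.8948²) = 1/√0.1993 = 2.240; τ_1 = 59.28/2.240 = 26.47 years.
Leg 2: speed unknown; τ_2 = 56.14/γ_2.
Leg 3: γ = 1/√(1 − (12/13)²) = 13/5 = 2.600; τ_3 = 17.75/2.600 = 6.827 years.
Total proper time: 26.47 + τ_2 + 6.827 = 74.09, so τ_2 = 74.09 − 33.29 = 40.80 years.
γ_2 = 56.14/40.80 = 1.376; β = √(1 − 1/γ²) = √0.4719.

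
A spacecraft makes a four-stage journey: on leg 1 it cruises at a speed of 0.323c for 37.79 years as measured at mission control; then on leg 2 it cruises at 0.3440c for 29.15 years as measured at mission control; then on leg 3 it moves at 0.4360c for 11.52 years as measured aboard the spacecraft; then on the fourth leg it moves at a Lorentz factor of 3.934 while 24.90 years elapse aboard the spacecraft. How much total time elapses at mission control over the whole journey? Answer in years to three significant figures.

Δt = 178 years

Leg 1: 37.79 years is already measured at mission control.
Leg 2: 29.15 years is already measured at mission control.
Leg 3: γ = 1/√(1 − 0.4360²) = 1/√0.8099 = 1.111; Δt_3 = 1.111 × 11.52 = 12.80 years.
Leg 4: γ = 3.934; Δt_4 = 3.934 × 24.90 = 97.96 years.
Total: 37.79 + 29.15 + 12.80 + 97.96 years.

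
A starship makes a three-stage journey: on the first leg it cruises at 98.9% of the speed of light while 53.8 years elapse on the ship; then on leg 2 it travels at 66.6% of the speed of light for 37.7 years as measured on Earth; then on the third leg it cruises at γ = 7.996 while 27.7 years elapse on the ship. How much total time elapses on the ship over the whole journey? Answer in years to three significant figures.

τ = 110 years

Leg 1: 53.8 years is already measured on the ship.
Leg 2: β = 0.666; γ = 1/√(1 − 0.666²) = 1/√0.5564 = 1.341; τ_2 = 37.7/1.341 = 28.12 years.
Leg 3: 27.7 years is already measured on the ship.
Total: 53.80 + 28.12 + 27.70 years.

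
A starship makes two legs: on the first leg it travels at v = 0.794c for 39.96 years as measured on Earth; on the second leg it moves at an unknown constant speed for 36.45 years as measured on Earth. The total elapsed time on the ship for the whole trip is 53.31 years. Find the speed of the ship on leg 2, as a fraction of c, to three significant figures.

β = 0.605

Leg 1: γ = 1/√(1 − 0.794²) = 1/√0.3696 = 1.645; τ_1 = 39.96/1.645 = 24.29 years.
Leg 2: speed unknown; τ_2 = 36.45/γ_2.
Total proper time: 24.29 + τ_2 = 53.31, so τ_2 = 53.31 − 24.29 = 29.02 years.
γ_2 = 36.45/29.02 = 1.256; β = √(1 − 1/γ²) = √0.3662.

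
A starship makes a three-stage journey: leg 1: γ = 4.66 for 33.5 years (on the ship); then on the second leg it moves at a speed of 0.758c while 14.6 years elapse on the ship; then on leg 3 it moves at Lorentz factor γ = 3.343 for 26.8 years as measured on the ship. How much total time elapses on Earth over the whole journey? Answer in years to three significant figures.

Δt = 268 years

Leg 1: γ = 4.66; Δt_1 = 4.660 × 33.5 = 156.1 years.
Leg 2: γ = 1/√(1 − 0.758²) = 1/√0.4254 = 1.533; Δt_2 = 1.533 × 14.6 = 22.38 years.
Leg 3: γ = 3.343; Δt_3 = 3.343 × 26.8 = 89.59 years.
Total: 156.1 + 22.38 + 89.59 years.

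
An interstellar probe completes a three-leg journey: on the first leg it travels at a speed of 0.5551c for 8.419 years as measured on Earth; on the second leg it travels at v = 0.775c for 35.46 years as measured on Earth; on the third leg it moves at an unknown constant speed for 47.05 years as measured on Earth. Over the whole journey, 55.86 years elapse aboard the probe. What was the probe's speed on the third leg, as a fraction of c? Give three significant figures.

β = 0.827

Leg 1: γ = 1/√(1 − 0.5551²) = 1/√0.6919 = 1.202; τ_1 = 8.419/1.202 = 7.003 years.
Leg 2: γ = 1/√(1 − 0.775²) = 1/√0.3994 = 1.582; τ_2 = 35.46/1.582 = 22.41 years.
Leg 3: speed unknown; τ_3 = 47.05/γ_3.
Total proper time: 7.003 + 22.41 + τ_3 = 55.86, so τ_3 = 55.86 − 29.41 = 26.45 years.
γ_3 = 47.05/26.45 = 1.779; β = √(1 − 1/γ²) = √0.6840.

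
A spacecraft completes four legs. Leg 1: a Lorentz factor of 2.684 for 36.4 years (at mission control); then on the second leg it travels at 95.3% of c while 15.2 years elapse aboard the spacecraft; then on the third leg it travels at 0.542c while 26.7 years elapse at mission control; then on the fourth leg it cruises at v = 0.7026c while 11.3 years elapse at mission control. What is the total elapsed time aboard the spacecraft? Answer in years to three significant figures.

τ = 59.2 years

Leg 1: γ = 2.684; τ_1 = 36.4/2.684 = 13.56 years.
Leg 2: 15.2 years is already measured aboard the spacecraft.
Leg 3: γ = 1/√(1 − 0.542²) = 1/√0.7062 = 1.190; τ_3 = 26.7/1.190 = 22.44 years.
Leg 4: γ = 1/√(1 − 0.7026²) = 1/√0.5064 = 1.405; τ_4 = 11.3/1.405 = 8.041 years.
Total: 13.56 + 15.20 + 22.44 + 8.041 years.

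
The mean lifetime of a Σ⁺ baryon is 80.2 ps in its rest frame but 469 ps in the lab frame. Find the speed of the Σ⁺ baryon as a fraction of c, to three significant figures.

γ = Δt/τ₀ = 469/80.2 = 5.848
β = √(1 − 1/γ²) = √(1 − 0.02924) = √0.9708

v = 0.985c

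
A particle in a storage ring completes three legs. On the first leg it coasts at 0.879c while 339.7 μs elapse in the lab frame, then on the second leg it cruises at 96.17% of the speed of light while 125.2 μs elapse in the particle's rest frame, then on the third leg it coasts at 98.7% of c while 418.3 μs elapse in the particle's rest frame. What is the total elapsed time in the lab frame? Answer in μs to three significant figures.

Δt = 3400 μs

Leg 1: 339.7 μs is already measured in the lab frame.
Leg 2: β = 0.9617; γ = 1/√(1 − 0.9617²) = 1/√0.07513 = 3.648; Δt_2 = 3.648 × 125.2 = 456.8 μs.
Leg 3: β = 0.987; γ = 1/√(1 − 0.987²) = 1/√0.02583 = 6.222; Δt_3 = 6.222 × 418.3 = 2603 μs.
Total: 339.7 + 456.8 + 2603 μs.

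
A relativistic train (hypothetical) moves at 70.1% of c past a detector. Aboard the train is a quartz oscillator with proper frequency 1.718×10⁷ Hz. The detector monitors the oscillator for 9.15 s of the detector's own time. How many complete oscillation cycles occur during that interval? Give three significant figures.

N = 1.12×10⁸

β = 0.701; γ = 1/√(1 − 0.701²) = 1/√0.5086 = 1.402
During 9.15 s of lab time, the oscillator's proper time advances by τ = Δt/γ = 9.15/1.402 = 6.525 s = 6.525×10⁰ s.
N = f × τ = 1.718×10⁷ × 6.525×10⁰ = 1.121×10⁸.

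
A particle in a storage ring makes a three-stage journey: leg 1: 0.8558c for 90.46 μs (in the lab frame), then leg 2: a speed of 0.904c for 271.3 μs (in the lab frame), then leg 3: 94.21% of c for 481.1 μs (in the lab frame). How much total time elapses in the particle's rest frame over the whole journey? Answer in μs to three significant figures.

Leg 1: γ = 1/√(1 − 0.8558²) = 1/√0.2676 = 1.933; τ_1 = 90.46/1.933 = 46.80 μs.
Leg 2: γ = 1/√(1 − 0.904²) = 1/√0.1828 = 2.339; τ_2 = 271.3/2.339 = 116.0 μs.
Leg 3: β = 0.9421; γ = 1/√(1 − 0.9421²) = 1/√0.1124 = 2.982; τ_3 = 481.1/2.982 = 161.3 μs.
Total: 46.80 + 116.0 + 161.3 μs.

τ = 324 μs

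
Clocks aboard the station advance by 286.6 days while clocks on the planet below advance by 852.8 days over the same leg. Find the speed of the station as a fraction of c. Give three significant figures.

β = 0.942

The proper time is measured aboard the station (both events occur at the station's location); Δt is measured on the planet below. γ = Δt/τ = 852.8/286.6 = 2.976.
β = √(1 − 1/γ²) = √(1 − 0.1129) = √0.8871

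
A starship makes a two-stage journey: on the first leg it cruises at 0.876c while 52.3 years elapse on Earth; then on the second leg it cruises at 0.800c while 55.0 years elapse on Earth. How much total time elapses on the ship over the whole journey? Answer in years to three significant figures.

Leg 1: γ = 1/√(1 − 0.876²) = 1/√0.2326 = 2.073; τ_1 = 52.3/2.073 = 25.22 years.
Leg 2: γ = 1/√(1 − 0.800²) = 5/3 ≈ 1.667; τ_2 = 55.0/1.667 = 33.00 years.
Total: 25.22 + 33.00 years.

τ = 58.2 years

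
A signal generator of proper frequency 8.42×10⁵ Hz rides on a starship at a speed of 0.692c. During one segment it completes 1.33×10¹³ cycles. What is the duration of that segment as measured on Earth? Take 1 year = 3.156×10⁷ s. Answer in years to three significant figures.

Δt = 0.693 years

γ = 1/√(1 − 0.692²) = 1/√0.5211 = 1.385
Proper time for N cycles: τ = N/f = 1.33×10¹³/(8.42×10⁵) = 1.580×10⁷ s = 0.5005 years.
Lab-frame duration Δt = γτ = 1.385 × 0.5005 = 0.6933 years.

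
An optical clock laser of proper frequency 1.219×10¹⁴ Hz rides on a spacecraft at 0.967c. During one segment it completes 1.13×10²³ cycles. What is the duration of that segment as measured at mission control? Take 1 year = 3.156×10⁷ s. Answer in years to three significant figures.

Δt = 115 years

γ = 1/√(1 − 0.967²) = 1/√0.06491 = 3.925
Proper time for N cycles: τ = N/f = 1.13×10²³/(1.219×10¹⁴) = 9.270×10⁸ s = 29.37 years.
Lab-frame duration Δt = γτ = 3.925 × 29.37 = 115.3 years.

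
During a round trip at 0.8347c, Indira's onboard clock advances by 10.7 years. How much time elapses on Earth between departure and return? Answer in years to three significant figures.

Δt = 19.4 years

γ = 1/√(1 − 0.8347²) = 1/√0.3033 = 1.816
Earth-frame duration is the dilated interval: Δt = γτ = 1.816 × 10.7 years.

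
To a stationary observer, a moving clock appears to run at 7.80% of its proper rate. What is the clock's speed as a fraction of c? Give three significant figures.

β = 0.997

Rate ratio = 1/γ, so γ = 1/0.0780 = 12.82.
β = √(1 − 1/γ²) = √(1 − 0.0780²) = √0.9939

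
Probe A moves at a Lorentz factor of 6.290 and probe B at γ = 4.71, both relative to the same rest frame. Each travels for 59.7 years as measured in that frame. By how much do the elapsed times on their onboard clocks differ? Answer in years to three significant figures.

|τ_A − τ_B| = 3.18 years

A: γ = 6.290; τ_A = 59.7/6.290 = 9.491 years.
B: γ = 4.71; τ_B = 59.7/4.710 = 12.68 years.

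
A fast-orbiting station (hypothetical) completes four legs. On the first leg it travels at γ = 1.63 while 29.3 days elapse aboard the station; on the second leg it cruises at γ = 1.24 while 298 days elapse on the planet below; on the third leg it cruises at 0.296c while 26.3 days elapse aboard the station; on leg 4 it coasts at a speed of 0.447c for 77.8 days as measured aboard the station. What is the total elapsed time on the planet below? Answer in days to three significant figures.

Leg 1: γ = 1.63; Δt_1 = 1.630 × 29.3 = 47.76 days.
Leg 2: 298 days is already measured on the planet below.
Leg 3: γ = 1/√(1 − 0.296²) = 1/√0.9124 = 1.047; Δt_3 = 1.047 × 26.3 = 27.53 days.
Leg 4: γ = 1/√(1 − 0.447²) = 1/√0.8002 = 1.118; Δt_4 = 1.118 × 77.8 = 86.97 days.
Total: 47.76 + 298.0 + 27.53 + 86.97 days.

Δt = 460 days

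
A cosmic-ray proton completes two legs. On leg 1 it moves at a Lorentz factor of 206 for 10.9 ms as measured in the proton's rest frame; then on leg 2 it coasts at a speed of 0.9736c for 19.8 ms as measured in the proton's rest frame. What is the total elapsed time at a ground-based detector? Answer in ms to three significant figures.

Δt = 2330 ms

Leg 1: γ = 206; Δt_1 = 206.0 × 10.9 = 2245 ms.
Leg 2: γ = 1/√(1 − 0.9736²) = 1/√0.05210 = 4.381; Δt_2 = 4.381 × 19.8 = 86.74 ms.
Total: 2245 + 86.74 ms.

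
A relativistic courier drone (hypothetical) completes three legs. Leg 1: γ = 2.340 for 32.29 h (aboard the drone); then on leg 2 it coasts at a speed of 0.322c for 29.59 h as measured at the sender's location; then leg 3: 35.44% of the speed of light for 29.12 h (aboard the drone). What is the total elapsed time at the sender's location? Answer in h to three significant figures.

Δt = 136 h

Leg 1: γ = 2.340; Δt_1 = 2.340 × 32.29 = 75.56 h.
Leg 2: 29.59 h is already measured at the sender's location.
Leg 3: β = 0.3544; γ = 1/√(1 − 0.3544²) = 1/√0.8744 = 1.069; Δt_3 = 1.069 × 29.12 = 31.14 h.
Total: 75.56 + 29.59 + 31.14 h.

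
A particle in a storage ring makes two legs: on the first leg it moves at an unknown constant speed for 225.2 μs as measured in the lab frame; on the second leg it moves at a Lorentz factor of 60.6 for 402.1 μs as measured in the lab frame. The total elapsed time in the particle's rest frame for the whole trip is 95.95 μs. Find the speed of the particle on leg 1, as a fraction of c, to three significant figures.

β = 0.918

Leg 1: speed unknown; τ_1 = 225.2/γ_1.
Leg 2: γ = 60.6; τ_2 = 402.1/60.60 = 6.635 μs.
Total proper time: τ_1 + 6.635 = 95.95, so τ_1 = 95.95 − 6.635 = 89.31 μs.
γ_1 = 225.2/89.31 = 2.521; β = √(1 − 1/γ²) = √0.8427.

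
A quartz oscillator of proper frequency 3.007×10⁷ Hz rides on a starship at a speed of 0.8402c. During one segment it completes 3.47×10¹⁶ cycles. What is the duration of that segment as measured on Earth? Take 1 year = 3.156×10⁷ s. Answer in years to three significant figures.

Δt = 67.4 years

γ = 1/√(1 − 0.8402²) = 1/√0.2941 = 1.844
Proper time for N cycles: τ = N/f = 3.47×10¹⁶/(3.007×10⁷) = 1.154×10⁹ s = 36.56 years.
Lab-frame duration Δt = γτ = 1.844 × 36.56 = 67.43 years.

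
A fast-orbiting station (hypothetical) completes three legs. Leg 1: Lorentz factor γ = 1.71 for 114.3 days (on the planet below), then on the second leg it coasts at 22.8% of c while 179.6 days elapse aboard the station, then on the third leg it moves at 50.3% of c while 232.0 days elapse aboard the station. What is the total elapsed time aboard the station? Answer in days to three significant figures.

Leg 1: γ = 1.71; τ_1 = 114.3/1.710 = 66.84 days.
Leg 2: 179.6 days is already measured aboard the station.
Leg 3: 232.0 days is already measured aboard the station.
Total: 66.84 + 179.6 + 232.0 days.

τ = 478 days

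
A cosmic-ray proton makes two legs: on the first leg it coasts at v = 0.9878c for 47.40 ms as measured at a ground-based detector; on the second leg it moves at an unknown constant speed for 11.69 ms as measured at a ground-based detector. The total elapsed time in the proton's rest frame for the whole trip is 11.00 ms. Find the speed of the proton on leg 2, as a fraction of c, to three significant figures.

β = 0.951

Leg 1: γ = 1/√(1 − 0.9878²) = 1/√0.02425 = 6.421; τ_1 = 47.40/6.421 = 7.381 ms.
Leg 2: speed unknown; τ_2 = 11.69/γ_2.
Total proper time: 7.381 + τ_2 = 11.00, so τ_2 = 11.00 − 7.381 = 3.619 ms.
γ_2 = 11.69/3.619 = 3.231; β = √(1 − 1/γ²) = √0.9042.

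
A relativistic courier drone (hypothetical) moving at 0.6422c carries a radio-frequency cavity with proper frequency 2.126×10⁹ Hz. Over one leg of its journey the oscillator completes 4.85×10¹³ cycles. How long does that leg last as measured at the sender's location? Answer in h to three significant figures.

Δt = 8.27 h

γ = 1/√(1 − 0.6422²) = 1/√0.5876 = 1.305
Proper time for N cycles: τ = N/f = 4.85×10¹³/(2.126×10⁹) = 2.281×10⁴ s = 6.337 h.
Lab-frame duration Δt = γτ = 1.305 × 6.337 = 8.267 h.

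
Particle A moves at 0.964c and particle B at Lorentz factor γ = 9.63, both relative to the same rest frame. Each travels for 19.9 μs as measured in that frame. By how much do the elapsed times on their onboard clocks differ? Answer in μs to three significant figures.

A: γ = 1/√(1 − 0.964²) = 1/√0.07070 = 3.761; τ_A = 19.9/3.761 = 5.291 μs.
B: γ = 9.63; τ_B = 19.9/9.630 = 2.066 μs.

|τ_A − τ_B| = 3.22 μs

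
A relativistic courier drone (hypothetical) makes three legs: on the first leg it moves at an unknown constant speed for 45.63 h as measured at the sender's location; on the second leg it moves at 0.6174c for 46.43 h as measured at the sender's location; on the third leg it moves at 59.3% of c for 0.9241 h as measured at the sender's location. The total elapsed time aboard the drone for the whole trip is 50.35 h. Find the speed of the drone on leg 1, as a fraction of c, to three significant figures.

Leg 1: speed unknown; τ_1 = 45.63/γ_1.
Leg 2: γ = 1/√(1 − 0.6174²) = 1/√0.6188 = 1.271; τ_2 = 46.43/1.271 = 36.52 h.
Leg 3: β = 0.593; γ = 1/√(1 − 0.593²) = 1/√0.6484 = 1.242; τ_3 = 0.9241/1.242 = 0.7441 h.
Total proper time: τ_1 + 36.52 + 0.7441 = 50.35, so τ_1 = 50.35 − 37.27 = 13.08 h.
γ_1 = 45.63/13.08 = 3.488; β = √(1 − 1/γ²) = √0.9178.

β = 0.958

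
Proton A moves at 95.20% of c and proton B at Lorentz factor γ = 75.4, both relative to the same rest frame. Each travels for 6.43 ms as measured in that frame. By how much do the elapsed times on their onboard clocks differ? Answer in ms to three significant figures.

|τ_A − τ_B| = 1.88 ms

A: β = 0.9520; γ = 1/√(1 − 0.9520²) = 1/√0.09370 = 3.267; τ_A = 6.43/3.267 = 1.968 ms.
B: γ = 75.4; τ_B = 6.43/75.40 = 0.08528 ms.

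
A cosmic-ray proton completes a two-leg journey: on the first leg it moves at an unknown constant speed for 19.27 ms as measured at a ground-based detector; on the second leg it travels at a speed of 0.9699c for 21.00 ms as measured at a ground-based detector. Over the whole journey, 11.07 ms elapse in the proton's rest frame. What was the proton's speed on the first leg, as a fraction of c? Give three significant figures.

Leg 1: speed unknown; τ_1 = 19.27/γ_1.
Leg 2: γ = 1/√(1 − 0.9699²) = 1/√0.05929 = 4.107; τ_2 = 21.00/4.107 = 5.114 ms.
Total proper time: τ_1 + 5.114 = 11.07, so τ_1 = 11.07 − 5.114 = 5.956 ms.
γ_1 = 19.27/5.956 = 3.235; β = √(1 − 1/γ²) = √0.9045.

β = 0.951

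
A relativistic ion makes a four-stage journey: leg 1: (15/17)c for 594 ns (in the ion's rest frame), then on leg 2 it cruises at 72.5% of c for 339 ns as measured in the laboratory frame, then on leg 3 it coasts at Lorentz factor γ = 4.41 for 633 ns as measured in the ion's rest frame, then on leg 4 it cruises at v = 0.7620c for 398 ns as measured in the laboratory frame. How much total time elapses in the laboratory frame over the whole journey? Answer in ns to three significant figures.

Δt = 4790 ns

Leg 1: γ = 1/√(1 − (15/17)²) = 17/8 = 2.125; Δt_1 = 2.125 × 594 = 1262 ns.
Leg 2: 339 ns is already measured in the laboratory frame.
Leg 3: γ = 4.41; Δt_3 = 4.410 × 633 = 2792 ns.
Leg 4: 398 ns is already measured in the laboratory frame.
Total: 1262 + 339.0 + 2792 + 398.0 ns.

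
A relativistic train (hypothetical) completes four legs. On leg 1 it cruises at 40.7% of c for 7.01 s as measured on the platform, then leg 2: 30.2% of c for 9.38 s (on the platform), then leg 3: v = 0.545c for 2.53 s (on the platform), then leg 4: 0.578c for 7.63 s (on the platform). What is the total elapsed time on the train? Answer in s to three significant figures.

τ = 23.7 s

Leg 1: β = 0.407; γ = 1/√(1 − 0.407²) = 1/√0.8344 = 1.095; τ_1 = 7.01/1.095 = 6.403 s.
Leg 2: β = 0.302; γ = 1/√(1 − 0.302²) = 1/√0.9088 = 1.049; τ_2 = 9.38/1.049 = 8.942 s.
Leg 3: γ = 1/√(1 − 0.545²) = 1/√0.7030 = 1.193; τ_3 = 2.53/1.193 = 2.121 s.
Leg 4: γ = 1/√(1 − 0.578²) = 1/√0.6659 = 1.225; τ_4 = 7.63/1.225 = 6.226 s.
Total: 6.403 + 8.942 + 2.121 + 6.226 s.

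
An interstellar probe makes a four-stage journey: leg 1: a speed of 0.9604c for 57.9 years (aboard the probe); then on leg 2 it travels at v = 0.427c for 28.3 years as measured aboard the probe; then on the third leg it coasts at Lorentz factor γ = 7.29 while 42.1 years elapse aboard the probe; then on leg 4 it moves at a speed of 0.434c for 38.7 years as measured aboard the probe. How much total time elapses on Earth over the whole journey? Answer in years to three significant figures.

Leg 1: γ = 1/√(1 − 0.9604²) = 1/√0.07763 = 3.589; Δt_1 = 3.589 × 57.9 = 207.8 years.
Leg 2: γ = 1/√(1 − 0.427²) = 1/√0.8177 = 1.106; Δt_2 = 1.106 × 28.3 = 31.30 years.
Leg 3: γ = 7.29; Δt_3 = 7.290 × 42.1 = 306.9 years.
Leg 4: γ = 1/√(1 − 0.434²) = 1/√0.8116 = 1.110; Δt_4 = 1.110 × 38.7 = 42.96 years.
Total: 207.8 + 31.30 + 306.9 + 42.96 years.

Δt = 589 years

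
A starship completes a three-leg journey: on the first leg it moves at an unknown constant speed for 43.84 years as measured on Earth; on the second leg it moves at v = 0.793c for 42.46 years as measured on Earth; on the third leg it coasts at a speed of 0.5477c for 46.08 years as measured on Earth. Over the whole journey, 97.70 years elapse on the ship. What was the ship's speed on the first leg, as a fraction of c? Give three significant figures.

β = 0.651

Leg 1: speed unknown; τ_1 = 43.84/γ_1.
Leg 2: γ = 1/√(1 − 0.793²) = 1/√0.3712 = 1.641; τ_2 = 42.46/1.641 = 25.87 years.
Leg 3: γ = 1/√(1 − 0.5477²) = 1/√0.7000 = 1.195; τ_3 = 46.08/1.195 = 38.55 years.
Total proper time: τ_1 + 25.87 + 38.55 = 97.70, so τ_1 = 97.70 − 64.42 = 33.28 years.
γ_1 = 43.84/33.28 = 1.317; β = √(1 − 1/γ²) = √0.4238.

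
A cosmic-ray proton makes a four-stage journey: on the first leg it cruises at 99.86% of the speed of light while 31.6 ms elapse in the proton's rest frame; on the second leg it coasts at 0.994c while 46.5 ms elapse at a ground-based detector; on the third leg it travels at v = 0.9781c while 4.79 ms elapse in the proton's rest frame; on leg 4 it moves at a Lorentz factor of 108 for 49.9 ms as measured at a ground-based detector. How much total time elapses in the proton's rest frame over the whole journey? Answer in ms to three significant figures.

τ = 41.9 ms

Leg 1: 31.6 ms is already measured in the proton's rest frame.
Leg 2: γ = 1/√(1 − 0.994²) = 1/√0.01196 = 9.142; τ_2 = 46.5/9.142 = 5.086 ms.
Leg 3: 4.79 ms is already measured in the proton's rest frame.
Leg 4: γ = 108; τ_4 = 49.9/108.0 = 0.4620 ms.
Total: 31.60 + 5.086 + 4.790 + 0.4620 ms.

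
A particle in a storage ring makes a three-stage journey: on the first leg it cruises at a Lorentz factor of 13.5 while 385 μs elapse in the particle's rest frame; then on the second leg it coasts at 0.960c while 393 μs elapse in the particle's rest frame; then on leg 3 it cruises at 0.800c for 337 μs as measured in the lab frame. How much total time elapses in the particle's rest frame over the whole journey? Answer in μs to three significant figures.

Leg 1: 385 μs is already measured in the particle's rest frame.
Leg 2: 393 μs is already measured in the particle's rest frame.
Leg 3: γ = 1/√(1 − 0.800²) = 5/3 ≈ 1.667; τ_3 = 337/1.667 = 202.2 μs.
Total: 385.0 + 393.0 + 202.2 μs.

τ = 980 μs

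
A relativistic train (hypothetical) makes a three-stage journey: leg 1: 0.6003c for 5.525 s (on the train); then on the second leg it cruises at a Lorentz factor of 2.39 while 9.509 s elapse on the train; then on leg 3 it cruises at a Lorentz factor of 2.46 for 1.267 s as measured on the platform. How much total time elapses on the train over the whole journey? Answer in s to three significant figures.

Leg 1: 5.525 s is already measured on the train.
Leg 2: 9.509 s is already measured on the train.
Leg 3: γ = 2.46; τ_3 = 1.267/2.460 = 0.5150 s.
Total: 5.525 + 9.509 + 0.5150 s.

τ = 15.5 s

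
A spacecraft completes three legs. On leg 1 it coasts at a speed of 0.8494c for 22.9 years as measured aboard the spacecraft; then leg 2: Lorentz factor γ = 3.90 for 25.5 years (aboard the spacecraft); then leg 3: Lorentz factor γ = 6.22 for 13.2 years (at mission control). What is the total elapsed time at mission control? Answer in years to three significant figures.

Δt = 156 years

Leg 1: γ = 1/√(1 − 0.8494²) = 1/√0.2785 = 1.895; Δt_1 = 1.895 × 22.9 = 43.39 years.
Leg 2: γ = 3.90; Δt_2 = 3.900 × 25.5 = 99.45 years.
Leg 3: 13.2 years is already measured at mission control.
Total: 43.39 + 99.45 + 13.20 years.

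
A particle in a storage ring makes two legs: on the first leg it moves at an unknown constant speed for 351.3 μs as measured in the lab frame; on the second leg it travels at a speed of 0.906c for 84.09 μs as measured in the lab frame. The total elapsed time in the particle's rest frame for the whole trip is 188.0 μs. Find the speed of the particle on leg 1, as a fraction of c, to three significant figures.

β = 0.901

Leg 1: speed unknown; τ_1 = 351.3/γ_1.
Leg 2: γ = 1/√(1 − 0.906²) = 1/√0.1792 = 2.363; τ_2 = 84.09/2.363 = 35.59 μs.
Total proper time: τ_1 + 35.59 = 188.0, so τ_1 = 188.0 − 35.59 = 152.4 μs.
γ_1 = 351.3/152.4 = 2.305; β = √(1 − 1/γ²) = √0.8118.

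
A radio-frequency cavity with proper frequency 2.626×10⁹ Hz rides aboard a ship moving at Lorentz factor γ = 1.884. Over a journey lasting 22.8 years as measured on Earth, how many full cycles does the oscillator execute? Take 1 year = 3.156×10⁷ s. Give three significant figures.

N = 1.00×10¹⁸

γ = 1.884
The oscillator's own cycle count is N = f × τ where τ is the proper time on the ship. τ = Δt/γ = 22.8/1.884 = 12.10 years = 3.819×10⁸ s.
N = 2.626×10⁹ × 3.819×10⁸ = 1.003×10¹⁸.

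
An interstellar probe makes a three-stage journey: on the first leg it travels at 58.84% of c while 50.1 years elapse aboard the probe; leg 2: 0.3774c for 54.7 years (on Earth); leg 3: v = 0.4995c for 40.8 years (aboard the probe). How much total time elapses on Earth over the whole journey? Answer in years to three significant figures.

Δt = 164 years

Leg 1: β = 0.5884; γ = 1/√(1 − 0.5884²) = 1/√0.6538 = 1.237; Δt_1 = 1.237 × 50.1 = 61.96 years.
Leg 2: 54.7 years is already measured on Earth.
Leg 3: γ = 1/√(1 − 0.4995²) = 1/√0.7505 = 1.154; Δt_3 = 1.154 × 40.8 = 47.10 years.
Total: 61.96 + 54.70 + 47.10 years.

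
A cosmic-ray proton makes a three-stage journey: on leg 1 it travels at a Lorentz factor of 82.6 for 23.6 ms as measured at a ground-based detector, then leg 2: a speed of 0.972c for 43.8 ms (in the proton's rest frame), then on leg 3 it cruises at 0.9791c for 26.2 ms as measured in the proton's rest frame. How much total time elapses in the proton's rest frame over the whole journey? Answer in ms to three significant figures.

τ = 70.3 ms

Leg 1: γ = 82.6; τ_1 = 23.6/82.60 = 0.2857 ms.
Leg 2: 43.8 ms is already measured in the proton's rest frame.
Leg 3: 26.2 ms is already measured in the proton's rest frame.
Total: 0.2857 + 43.80 + 26.20 ms.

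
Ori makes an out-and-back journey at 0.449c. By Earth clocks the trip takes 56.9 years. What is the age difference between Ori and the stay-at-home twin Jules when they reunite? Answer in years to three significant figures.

γ = 1/√(1 − 0.449²) = 1/√0.7984 = 1.119
Ori's elapsed proper time: τ = 56.9/1.119 = 50.84 years.
Age gap = Δt − τ = 56.9 − 50.84 years.

Δt − τ = 6.06 years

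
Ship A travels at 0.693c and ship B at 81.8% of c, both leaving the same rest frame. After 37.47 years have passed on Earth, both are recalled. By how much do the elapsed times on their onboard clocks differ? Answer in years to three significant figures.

|τ_A − τ_B| = 5.46 years

A: γ = 1/√(1 − 0.693²) = 1/√0.5198 = 1.387; τ_A = 37.47/1.387 = 27.01 years.
B: β = 0.818; γ = 1/√(1 − 0.818²) = 1/√0.3309 = 1.738; τ_B = 37.47/1.738 = 21.55 years.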